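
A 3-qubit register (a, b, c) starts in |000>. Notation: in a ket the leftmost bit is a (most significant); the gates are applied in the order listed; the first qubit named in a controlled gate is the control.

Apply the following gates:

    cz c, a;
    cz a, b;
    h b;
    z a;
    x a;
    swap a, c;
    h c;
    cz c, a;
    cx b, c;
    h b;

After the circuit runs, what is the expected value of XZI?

The expectation value of XZI is 0.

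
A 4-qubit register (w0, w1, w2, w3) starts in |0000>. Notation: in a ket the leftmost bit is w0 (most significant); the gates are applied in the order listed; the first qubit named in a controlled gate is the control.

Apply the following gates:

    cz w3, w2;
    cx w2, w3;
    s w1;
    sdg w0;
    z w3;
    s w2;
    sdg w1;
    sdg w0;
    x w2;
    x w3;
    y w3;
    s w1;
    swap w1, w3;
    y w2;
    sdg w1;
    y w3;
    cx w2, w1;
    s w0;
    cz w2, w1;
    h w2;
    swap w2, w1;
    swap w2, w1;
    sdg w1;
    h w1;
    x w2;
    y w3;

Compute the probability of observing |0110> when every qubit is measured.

The probability of measuring |0110> is 1/4. Key observation: gates 21-22 undo each other exactly, leaving only the rest of the circuit to track.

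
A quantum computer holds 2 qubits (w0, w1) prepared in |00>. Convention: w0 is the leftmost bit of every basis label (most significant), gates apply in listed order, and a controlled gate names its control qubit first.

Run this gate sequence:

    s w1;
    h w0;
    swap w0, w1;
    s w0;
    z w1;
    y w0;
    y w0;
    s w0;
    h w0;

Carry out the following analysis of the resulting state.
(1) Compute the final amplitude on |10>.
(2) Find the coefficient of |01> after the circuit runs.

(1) The final state's coefficient on |10> equals 1/2.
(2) The amplitude on |01> is -1/2.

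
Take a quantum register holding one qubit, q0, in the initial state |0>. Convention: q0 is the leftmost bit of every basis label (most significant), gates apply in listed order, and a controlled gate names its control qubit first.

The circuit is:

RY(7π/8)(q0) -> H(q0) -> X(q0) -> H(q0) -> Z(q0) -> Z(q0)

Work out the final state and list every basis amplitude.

The resulting statevector has amplitude cos(7*pi/16) on |0>, -cos(pi/16) on |1>. Key observation: steps 2-5 multiply out to the identity, so the circuit reduces to the remaining gates.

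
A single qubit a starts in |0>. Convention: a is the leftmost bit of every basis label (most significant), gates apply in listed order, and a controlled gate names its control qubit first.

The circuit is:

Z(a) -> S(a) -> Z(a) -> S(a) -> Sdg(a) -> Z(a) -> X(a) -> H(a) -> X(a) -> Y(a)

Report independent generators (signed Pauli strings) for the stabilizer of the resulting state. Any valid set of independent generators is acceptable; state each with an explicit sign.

One valid set of independent stabilizer generators is +X (any independent generating set of the same group is equally correct).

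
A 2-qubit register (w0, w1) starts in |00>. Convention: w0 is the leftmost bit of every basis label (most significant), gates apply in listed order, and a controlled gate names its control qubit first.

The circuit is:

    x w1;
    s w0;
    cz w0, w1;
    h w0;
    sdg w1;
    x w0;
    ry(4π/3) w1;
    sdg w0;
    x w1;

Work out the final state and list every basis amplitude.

After the circuit, the state carries amplitude sqrt(2)*I/4 on |00>, sqrt(6)*I/4 on |01>, sqrt(2)/4 on |10>, sqrt(6)/4 on |11>.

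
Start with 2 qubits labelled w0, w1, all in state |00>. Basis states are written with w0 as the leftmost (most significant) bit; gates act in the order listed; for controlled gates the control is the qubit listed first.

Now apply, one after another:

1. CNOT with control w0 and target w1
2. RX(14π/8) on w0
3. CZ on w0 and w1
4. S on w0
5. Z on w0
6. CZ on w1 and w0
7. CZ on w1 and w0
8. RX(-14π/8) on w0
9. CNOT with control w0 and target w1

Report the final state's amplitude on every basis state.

The resulting statevector has amplitude (1 - I)*(2 + sqrt(2)*I)/4 on |00>, 0 on |01>, 0 on |10>, sqrt(2)*(1 - I)/4 on |11>.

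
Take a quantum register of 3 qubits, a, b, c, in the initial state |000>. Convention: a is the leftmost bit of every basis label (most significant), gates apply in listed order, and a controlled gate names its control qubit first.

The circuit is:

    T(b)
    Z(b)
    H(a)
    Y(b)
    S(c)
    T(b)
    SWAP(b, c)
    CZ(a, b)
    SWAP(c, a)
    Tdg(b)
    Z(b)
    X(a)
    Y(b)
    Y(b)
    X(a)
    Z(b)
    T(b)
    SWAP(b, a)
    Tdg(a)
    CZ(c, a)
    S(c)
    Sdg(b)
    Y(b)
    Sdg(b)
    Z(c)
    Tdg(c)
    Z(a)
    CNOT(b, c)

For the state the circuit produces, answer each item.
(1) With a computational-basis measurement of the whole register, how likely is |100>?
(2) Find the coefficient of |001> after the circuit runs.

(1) A full measurement returns |100> with probability 0. Key observation: steps 10-17 multiply out to the identity, so the circuit reduces to the remaining gates.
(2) The final state's coefficient on |001> equals -sqrt(2)/2.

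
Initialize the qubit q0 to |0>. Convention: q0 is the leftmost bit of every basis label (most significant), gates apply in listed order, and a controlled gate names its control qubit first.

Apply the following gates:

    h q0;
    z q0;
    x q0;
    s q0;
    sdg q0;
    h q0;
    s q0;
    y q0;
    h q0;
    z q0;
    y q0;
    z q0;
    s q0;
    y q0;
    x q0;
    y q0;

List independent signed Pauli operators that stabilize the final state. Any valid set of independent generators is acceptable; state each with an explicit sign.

The final state is stabilized by the group generated by +Y; other independent generating sets are equally valid. Key observation: gates 4-5 undo each other exactly, leaving only the rest of the circuit to track.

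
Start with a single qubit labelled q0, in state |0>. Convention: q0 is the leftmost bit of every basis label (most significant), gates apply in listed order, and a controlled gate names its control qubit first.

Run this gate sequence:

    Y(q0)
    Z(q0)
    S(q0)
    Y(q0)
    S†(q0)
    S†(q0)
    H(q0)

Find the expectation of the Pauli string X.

The observable X averages to 1.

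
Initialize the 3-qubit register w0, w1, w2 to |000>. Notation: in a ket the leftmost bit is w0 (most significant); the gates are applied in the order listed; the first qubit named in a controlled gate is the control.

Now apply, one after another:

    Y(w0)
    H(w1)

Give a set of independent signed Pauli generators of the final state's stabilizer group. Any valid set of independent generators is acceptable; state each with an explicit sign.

The final state is stabilized by the group generated by +IXI, -ZII, +IIZ; other independent generating sets are equally valid.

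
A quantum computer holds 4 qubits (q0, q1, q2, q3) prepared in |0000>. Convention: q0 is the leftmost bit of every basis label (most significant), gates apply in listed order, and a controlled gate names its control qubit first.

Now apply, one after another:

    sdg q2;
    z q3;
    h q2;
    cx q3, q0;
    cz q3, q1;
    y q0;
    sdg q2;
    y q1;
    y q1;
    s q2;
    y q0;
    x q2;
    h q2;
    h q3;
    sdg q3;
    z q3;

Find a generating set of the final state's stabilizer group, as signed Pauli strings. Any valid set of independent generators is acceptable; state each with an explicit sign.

One valid set of independent stabilizer generators is +IIIY, +ZIII, +IZII, +IIZI (any independent generating set of the same group is equally correct).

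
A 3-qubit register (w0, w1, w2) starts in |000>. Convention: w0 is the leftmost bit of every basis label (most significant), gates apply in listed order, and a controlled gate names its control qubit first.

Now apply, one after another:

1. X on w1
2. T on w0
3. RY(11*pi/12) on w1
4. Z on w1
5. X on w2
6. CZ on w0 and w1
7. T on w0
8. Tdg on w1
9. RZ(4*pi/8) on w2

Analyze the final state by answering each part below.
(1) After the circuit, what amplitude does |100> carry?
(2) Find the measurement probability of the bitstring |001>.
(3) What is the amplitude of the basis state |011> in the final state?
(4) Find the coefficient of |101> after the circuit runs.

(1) The final state's coefficient on |100> equals 0.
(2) Outcome |001> occurs with probability sqrt(2)/8 + sqrt(6)/8 + 1/2.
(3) The amplitude on |011> is -sqrt(sqrt(2) + 2)/4 + sqrt(6 - 3*sqrt(2))/4.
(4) |101> carries amplitude 0 in the final state.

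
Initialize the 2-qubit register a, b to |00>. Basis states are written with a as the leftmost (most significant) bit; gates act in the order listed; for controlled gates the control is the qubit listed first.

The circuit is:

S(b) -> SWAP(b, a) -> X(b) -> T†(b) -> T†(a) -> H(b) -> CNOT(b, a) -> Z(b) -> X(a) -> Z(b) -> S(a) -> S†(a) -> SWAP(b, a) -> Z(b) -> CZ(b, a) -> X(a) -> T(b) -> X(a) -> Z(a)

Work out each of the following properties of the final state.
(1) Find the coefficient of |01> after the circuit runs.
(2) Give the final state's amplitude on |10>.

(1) |01> carries amplitude -sqrt(2)/2 in the final state.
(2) |10> carries amplitude -sqrt(2)*exp(3*I*pi/4)/2 in the final state.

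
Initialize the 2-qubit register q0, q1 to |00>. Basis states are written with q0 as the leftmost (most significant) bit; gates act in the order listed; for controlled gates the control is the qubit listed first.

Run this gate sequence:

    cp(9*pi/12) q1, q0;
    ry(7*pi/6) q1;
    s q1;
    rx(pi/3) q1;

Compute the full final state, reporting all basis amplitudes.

After the circuit, the state carries amplitude -sqrt(2)/4 + sqrt(6)/4 on |00>, I*(sqrt(2) + sqrt(6))/4 on |01>, 0 on |10>, 0 on |11>.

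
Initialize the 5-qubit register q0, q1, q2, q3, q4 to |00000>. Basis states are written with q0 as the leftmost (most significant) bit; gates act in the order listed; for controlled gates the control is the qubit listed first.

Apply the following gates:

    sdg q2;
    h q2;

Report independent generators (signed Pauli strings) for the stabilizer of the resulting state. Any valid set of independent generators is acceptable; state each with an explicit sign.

The stabilizer group can be generated by +IIXII, +ZIIII, +IZIII, +IIIZI, +IIIIZ, among other valid generating sets.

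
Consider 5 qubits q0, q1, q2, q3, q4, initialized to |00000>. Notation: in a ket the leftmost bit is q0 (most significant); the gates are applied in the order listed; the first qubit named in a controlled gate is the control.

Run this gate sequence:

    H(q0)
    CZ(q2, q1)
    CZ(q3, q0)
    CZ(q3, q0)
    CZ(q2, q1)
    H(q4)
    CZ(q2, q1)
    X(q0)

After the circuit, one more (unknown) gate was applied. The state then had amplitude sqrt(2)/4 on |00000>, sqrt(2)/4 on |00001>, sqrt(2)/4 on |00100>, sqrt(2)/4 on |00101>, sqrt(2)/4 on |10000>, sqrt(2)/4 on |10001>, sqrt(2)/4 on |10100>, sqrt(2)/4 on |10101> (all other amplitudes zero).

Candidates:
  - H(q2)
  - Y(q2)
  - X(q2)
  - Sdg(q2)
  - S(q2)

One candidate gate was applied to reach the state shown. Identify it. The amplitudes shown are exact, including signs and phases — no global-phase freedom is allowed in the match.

It was H(q2) that produced the state shown. Key observation: the block from step 2 through step 5 cancels to the identity and can be dropped.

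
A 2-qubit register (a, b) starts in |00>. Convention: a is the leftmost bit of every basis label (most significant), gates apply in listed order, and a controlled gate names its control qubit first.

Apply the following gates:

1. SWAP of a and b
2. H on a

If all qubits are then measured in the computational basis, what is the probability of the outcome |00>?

A full measurement returns |00> with probability 1/2.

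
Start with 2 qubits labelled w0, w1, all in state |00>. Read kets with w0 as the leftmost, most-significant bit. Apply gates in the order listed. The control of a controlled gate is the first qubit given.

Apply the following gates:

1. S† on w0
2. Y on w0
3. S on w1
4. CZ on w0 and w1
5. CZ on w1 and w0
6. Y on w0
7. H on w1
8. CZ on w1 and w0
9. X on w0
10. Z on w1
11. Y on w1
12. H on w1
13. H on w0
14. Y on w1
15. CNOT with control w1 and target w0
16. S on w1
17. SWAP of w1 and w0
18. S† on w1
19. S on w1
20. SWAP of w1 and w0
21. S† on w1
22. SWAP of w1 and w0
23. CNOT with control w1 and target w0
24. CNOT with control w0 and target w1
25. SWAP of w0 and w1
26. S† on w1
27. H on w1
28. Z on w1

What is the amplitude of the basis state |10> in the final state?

The final state's coefficient on |10> equals -1/2 - I/2. Key observation: gates 16-21 undo each other exactly, leaving only the rest of the circuit to track.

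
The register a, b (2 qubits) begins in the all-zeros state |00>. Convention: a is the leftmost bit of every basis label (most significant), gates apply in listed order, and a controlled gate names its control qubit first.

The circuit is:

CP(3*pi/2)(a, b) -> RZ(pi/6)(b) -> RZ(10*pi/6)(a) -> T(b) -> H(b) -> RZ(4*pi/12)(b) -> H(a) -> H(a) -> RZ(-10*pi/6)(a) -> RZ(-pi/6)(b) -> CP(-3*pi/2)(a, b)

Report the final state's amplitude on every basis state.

After the circuit, the state carries amplitude -sqrt(2)*exp(5*I*pi/6)/2 on |00>, sqrt(2)/2 on |01>, 0 on |10>, 0 on |11>.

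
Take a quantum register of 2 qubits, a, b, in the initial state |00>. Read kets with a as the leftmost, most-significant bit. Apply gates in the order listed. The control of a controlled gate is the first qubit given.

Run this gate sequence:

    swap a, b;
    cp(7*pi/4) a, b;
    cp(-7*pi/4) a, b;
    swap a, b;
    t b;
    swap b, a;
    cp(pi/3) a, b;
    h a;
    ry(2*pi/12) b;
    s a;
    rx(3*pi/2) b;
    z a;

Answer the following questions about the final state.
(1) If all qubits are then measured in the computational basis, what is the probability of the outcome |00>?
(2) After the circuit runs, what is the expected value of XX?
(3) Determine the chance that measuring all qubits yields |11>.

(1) Outcome |00> occurs with probability 1/4. Key observation: the block from step 1 through step 4 cancels to the identity and can be dropped.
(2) The observable XX averages to 0.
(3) A full measurement returns |11> with probability 1/4.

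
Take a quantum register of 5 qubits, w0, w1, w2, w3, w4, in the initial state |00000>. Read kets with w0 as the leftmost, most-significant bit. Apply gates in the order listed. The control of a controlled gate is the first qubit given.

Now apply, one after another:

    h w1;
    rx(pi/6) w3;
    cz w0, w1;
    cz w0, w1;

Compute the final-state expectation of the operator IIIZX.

In the final state, IIIZX has expectation 0. Key observation: steps 3-4 multiply out to the identity, so the circuit reduces to the remaining gates.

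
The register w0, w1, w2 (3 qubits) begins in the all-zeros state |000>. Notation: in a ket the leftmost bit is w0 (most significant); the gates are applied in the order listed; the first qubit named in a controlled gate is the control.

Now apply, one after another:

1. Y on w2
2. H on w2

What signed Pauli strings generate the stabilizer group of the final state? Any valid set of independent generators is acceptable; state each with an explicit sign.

The final state is stabilized by the group generated by -IIX, +ZII, +IZI; other independent generating sets are equally valid.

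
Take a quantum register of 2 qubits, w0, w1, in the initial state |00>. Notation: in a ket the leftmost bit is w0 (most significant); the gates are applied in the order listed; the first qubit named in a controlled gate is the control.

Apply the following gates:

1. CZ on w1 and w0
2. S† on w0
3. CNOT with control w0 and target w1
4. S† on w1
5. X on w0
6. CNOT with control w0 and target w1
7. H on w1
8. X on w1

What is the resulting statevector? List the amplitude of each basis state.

After the circuit, the state carries amplitude 0 on |00>, 0 on |01>, -sqrt(2)/2 on |10>, sqrt(2)/2 on |11>.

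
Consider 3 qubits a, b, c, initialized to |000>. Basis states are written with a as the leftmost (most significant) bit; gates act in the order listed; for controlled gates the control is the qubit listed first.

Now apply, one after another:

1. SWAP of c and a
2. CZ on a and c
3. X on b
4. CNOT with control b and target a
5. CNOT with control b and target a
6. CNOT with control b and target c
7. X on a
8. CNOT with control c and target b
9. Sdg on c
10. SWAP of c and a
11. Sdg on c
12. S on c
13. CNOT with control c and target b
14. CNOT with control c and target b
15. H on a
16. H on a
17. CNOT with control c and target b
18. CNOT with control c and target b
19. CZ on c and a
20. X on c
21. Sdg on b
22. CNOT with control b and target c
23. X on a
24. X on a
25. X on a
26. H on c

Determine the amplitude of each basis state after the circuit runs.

After the circuit, the state carries amplitude sqrt(2)*I/2 on |000>, sqrt(2)*I/2 on |001>, and 0 on every other basis state.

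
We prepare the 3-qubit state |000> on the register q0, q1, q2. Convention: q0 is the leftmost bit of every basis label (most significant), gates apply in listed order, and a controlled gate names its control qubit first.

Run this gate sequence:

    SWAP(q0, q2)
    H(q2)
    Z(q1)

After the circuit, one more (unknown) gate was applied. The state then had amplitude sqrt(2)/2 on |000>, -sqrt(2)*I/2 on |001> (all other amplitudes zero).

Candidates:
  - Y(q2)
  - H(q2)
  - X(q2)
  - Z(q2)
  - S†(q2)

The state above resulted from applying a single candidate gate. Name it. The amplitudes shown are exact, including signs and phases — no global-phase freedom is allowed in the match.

The unique candidate consistent with the amplitudes is S†(q2).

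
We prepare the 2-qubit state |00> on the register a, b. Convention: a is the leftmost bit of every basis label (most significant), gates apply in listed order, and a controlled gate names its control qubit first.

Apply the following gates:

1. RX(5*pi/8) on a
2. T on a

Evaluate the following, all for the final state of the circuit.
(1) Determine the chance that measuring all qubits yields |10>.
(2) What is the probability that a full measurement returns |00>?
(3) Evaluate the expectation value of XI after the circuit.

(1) Outcome |10> occurs with probability sin(5*pi/16)**2.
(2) Outcome |00> occurs with probability cos(5*pi/16)**2.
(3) The expectation value of XI is sqrt(2*sqrt(2) + 4)/4.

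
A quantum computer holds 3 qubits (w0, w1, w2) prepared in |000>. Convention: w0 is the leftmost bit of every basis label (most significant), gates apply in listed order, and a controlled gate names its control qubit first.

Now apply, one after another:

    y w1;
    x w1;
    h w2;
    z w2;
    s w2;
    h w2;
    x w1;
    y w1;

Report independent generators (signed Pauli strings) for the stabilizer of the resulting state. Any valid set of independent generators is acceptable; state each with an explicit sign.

The stabilizer group can be generated by +IIY, +ZII, +IZI, among other valid generating sets.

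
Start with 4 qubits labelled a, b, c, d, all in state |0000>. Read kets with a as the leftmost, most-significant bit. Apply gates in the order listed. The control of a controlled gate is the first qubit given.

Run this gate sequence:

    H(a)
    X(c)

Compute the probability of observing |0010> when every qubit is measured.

The probability of measuring |0010> is 1/2.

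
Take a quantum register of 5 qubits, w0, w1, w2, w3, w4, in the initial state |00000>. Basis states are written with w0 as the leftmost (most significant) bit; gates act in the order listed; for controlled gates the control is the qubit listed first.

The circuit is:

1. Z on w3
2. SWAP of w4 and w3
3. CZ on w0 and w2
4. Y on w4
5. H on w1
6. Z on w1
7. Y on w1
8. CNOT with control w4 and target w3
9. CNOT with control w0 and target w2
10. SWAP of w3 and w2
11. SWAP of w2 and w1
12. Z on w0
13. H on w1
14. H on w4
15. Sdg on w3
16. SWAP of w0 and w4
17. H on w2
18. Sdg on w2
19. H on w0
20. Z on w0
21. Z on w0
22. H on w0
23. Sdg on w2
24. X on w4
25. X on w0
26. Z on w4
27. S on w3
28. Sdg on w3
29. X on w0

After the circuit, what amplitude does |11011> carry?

The amplitude on |11011> is 0. Key observation: gates 19-22 undo each other exactly, leaving only the rest of the circuit to track.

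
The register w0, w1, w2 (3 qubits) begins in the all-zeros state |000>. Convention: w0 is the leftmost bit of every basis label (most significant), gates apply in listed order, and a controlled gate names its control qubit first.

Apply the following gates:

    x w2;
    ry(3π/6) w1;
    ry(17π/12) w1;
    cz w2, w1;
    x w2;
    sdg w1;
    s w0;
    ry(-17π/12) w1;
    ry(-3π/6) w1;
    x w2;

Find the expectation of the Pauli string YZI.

In the final state, YZI has expectation 0.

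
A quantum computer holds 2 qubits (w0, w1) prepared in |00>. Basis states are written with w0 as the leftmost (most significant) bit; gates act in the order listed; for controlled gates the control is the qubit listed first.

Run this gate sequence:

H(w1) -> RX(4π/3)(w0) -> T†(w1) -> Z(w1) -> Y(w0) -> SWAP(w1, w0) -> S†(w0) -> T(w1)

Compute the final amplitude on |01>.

The amplitude on |01> is -sqrt(2)*exp(3*I*pi/4)/4.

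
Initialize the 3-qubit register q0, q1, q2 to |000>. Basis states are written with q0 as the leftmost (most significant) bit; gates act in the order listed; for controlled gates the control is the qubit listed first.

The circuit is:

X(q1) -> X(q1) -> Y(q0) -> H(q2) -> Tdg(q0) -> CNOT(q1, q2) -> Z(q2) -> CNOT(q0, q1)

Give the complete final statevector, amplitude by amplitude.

After the circuit, the state carries amplitude sqrt(2)*exp(I*pi/4)/2 on |110>, -sqrt(2)*exp(I*pi/4)/2 on |111>, and 0 on every other basis state. Key observation: gates 1-2 undo each other exactly, leaving only the rest of the circuit to track.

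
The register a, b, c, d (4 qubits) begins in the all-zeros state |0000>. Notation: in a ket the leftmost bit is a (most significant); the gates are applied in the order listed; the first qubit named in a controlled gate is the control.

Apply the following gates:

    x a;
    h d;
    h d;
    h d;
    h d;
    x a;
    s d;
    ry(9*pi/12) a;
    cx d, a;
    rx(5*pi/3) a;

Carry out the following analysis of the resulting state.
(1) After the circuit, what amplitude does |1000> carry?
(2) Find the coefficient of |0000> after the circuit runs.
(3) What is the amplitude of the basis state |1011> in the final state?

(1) The final state's coefficient on |1000> equals -sqrt(3*sqrt(2) + 6)/4 - I*sqrt(2 - sqrt(2))/4. Key observation: steps 1-6 multiply out to the identity, so the circuit reduces to the remaining gates.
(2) The final state's coefficient on |0000> equals -sqrt(6 - 3*sqrt(2))/4 - I*sqrt(sqrt(2) + 2)/4.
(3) The final state's coefficient on |1011> equals 0.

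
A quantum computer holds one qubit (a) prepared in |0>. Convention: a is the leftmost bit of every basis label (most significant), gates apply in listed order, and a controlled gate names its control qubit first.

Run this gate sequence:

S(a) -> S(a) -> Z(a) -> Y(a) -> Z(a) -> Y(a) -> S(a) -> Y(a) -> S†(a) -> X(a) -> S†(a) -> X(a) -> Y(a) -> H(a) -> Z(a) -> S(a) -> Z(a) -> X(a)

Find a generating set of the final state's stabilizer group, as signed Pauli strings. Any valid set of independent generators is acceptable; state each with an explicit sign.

The final state is stabilized by the group generated by -Y; other independent generating sets are equally valid.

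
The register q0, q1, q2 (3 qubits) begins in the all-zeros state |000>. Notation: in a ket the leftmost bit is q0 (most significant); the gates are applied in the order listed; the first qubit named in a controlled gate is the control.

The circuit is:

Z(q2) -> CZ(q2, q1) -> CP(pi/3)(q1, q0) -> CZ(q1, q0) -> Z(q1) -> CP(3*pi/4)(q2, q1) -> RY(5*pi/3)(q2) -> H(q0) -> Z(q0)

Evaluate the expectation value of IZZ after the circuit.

In the final state, IZZ has expectation 1/2.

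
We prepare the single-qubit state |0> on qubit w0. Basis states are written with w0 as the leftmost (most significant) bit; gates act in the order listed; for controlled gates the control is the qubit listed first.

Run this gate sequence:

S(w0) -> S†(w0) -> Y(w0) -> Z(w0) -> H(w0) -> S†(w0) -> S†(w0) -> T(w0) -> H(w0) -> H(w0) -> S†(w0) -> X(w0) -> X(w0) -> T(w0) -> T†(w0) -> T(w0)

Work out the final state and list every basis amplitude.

After the circuit, the state carries amplitude -sqrt(2)*I/2 on |0>, -sqrt(2)*I/2 on |1>. Key observation: gates 12-13 undo each other exactly, leaving only the rest of the circuit to track.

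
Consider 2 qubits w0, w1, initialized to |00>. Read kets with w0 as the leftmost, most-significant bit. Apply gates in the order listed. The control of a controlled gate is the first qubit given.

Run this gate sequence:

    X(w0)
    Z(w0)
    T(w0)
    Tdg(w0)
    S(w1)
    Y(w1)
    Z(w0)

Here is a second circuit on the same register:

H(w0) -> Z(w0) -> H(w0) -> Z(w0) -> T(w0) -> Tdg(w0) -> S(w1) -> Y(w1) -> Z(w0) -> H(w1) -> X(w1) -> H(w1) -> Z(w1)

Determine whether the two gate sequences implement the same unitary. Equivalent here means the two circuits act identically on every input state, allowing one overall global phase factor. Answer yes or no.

Yes: on every input state the two circuits agree up to one overall phase factor.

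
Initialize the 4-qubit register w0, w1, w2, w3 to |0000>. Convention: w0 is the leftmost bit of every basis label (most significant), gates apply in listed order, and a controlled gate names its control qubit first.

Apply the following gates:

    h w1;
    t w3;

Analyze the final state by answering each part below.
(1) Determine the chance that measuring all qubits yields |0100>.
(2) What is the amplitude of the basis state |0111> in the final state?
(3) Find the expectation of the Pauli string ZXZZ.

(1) Outcome |0100> occurs with probability 1/2.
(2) |0111> carries amplitude 0 in the final state.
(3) In the final state, ZXZZ has expectation 1.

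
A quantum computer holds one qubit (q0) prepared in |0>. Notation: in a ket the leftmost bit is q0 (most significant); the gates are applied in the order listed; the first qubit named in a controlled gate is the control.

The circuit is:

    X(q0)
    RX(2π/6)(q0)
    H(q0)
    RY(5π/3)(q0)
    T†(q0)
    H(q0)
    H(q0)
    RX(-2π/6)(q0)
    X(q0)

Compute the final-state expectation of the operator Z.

The expectation value of Z is -3*sqrt(2)/8 + sqrt(6)/16 + sqrt(3)/8.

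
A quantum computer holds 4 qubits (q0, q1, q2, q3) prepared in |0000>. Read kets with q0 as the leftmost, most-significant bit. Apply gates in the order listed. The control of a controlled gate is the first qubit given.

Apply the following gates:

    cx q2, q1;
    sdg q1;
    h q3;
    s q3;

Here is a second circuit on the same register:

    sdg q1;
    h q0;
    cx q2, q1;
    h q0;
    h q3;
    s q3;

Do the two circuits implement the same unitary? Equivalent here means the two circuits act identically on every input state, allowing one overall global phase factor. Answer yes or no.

No — the two circuits implement different unitaries, even allowing a global phase.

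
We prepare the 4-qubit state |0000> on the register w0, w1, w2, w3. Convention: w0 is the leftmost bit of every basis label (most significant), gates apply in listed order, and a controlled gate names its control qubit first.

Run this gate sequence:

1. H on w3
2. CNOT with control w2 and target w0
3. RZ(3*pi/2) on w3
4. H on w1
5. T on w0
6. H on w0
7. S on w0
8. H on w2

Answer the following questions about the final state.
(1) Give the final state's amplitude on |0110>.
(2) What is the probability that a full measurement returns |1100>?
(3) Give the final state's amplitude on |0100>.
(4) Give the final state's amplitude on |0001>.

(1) The final state's coefficient on |0110> equals -exp(I*pi/4)/4.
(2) A full measurement returns |1100> with probability 1/16.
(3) The final state's coefficient on |0100> equals -exp(I*pi/4)/4.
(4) The final state's coefficient on |0001> equals exp(3*I*pi/4)/4.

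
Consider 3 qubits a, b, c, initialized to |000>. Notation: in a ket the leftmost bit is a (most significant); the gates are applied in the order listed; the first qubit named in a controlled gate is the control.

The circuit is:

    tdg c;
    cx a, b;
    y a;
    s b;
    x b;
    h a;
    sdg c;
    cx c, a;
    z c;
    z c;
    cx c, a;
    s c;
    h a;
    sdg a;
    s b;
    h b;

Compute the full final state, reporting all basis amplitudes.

The resulting statevector has amplitude sqrt(2)*I/2 on |100>, -sqrt(2)*I/2 on |110>, and 0 on every other basis state.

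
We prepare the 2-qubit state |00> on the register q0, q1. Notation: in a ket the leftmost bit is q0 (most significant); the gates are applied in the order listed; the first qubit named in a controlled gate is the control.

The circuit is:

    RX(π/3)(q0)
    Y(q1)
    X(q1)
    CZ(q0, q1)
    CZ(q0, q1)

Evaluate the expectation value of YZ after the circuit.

The observable YZ averages to -sqrt(3)/2. Key observation: steps 4-5 multiply out to the identity, so the circuit reduces to the remaining gates.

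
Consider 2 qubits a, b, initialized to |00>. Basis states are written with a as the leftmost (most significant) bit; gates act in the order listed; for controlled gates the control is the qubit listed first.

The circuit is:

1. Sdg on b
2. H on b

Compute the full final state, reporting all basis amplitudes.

The final amplitudes are sqrt(2)/2 on |00>, sqrt(2)/2 on |01>, 0 on |10>, 0 on |11>.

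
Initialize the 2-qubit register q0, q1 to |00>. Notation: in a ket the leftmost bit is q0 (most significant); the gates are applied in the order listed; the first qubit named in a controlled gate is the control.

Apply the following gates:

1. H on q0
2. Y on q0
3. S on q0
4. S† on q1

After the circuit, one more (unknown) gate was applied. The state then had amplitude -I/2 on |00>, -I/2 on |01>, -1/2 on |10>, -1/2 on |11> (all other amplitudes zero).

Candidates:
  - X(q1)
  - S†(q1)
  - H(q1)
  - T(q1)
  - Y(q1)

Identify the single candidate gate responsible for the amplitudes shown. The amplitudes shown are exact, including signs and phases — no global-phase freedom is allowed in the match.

The unique candidate consistent with the amplitudes is H(q1).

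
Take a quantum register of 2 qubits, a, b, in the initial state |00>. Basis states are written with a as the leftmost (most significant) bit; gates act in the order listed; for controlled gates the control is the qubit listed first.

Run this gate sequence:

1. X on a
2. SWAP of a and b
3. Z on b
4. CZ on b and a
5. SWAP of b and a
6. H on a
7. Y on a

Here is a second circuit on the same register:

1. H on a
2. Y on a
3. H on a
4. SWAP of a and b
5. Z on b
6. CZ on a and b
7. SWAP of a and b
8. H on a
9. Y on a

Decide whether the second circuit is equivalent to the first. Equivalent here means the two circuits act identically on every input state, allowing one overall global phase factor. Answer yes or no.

No, they are not equivalent — no single phase factor reconciles the two unitaries.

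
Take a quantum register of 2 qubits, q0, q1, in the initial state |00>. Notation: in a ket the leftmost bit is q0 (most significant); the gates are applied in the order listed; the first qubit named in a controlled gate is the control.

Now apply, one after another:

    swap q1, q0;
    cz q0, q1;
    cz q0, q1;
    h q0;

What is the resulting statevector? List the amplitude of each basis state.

The resulting statevector has amplitude sqrt(2)/2 on |00>, 0 on |01>, sqrt(2)/2 on |10>, 0 on |11>.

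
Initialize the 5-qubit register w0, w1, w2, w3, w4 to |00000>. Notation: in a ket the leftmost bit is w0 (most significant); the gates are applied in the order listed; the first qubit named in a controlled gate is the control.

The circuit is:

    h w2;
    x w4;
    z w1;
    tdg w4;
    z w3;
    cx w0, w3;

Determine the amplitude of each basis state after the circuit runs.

After the circuit, the state carries amplitude -sqrt(2)*exp(3*I*pi/4)/2 on |00001>, -sqrt(2)*exp(3*I*pi/4)/2 on |00101>, and 0 on every other basis state.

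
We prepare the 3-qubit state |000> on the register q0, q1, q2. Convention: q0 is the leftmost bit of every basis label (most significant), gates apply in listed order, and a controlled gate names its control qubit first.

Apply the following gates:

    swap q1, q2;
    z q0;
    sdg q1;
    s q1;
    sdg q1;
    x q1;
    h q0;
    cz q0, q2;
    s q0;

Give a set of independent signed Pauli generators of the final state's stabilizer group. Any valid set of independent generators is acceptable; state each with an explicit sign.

The final state is stabilized by the group generated by +YII, -IZI, +IIZ; other independent generating sets are equally valid.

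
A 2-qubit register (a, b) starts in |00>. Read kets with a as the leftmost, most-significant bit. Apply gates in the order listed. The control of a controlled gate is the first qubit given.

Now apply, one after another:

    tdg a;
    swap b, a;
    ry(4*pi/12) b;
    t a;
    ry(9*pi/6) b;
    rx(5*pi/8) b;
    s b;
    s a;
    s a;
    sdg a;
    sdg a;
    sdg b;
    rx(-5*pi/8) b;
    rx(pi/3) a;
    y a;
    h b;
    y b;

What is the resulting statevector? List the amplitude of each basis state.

The resulting statevector has amplitude -sqrt(3)*I/4 on |00>, I/4 on |01>, -3/4 on |10>, sqrt(3)/4 on |11>. Key observation: steps 6-13 multiply out to the identity, so the circuit reduces to the remaining gates.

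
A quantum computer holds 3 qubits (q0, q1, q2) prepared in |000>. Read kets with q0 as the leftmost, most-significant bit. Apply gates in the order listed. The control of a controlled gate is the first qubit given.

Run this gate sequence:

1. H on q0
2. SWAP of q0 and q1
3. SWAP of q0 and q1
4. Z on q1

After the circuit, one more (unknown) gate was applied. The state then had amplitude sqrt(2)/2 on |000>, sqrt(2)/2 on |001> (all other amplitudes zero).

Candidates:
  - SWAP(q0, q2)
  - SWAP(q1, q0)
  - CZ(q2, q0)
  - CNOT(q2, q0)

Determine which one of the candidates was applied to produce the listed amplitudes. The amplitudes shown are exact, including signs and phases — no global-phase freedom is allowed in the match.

The applied gate was SWAP(q0, q2). Key observation: the block from step 2 through step 3 cancels to the identity and can be dropped.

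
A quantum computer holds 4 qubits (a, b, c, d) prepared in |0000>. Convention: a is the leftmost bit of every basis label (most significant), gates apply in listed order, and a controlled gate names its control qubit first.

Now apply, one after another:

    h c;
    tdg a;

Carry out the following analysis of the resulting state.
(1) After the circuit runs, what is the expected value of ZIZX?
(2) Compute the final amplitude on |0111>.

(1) The observable ZIZX averages to 0.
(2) The final state's coefficient on |0111> equals 0.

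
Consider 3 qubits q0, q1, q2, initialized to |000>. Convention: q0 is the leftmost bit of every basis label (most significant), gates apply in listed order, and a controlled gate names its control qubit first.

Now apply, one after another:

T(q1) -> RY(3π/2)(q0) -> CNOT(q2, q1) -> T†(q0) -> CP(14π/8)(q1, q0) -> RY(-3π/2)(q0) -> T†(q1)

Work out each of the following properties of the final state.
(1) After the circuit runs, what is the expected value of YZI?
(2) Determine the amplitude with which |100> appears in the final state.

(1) In the final state, YZI has expectation sqrt(2)/2.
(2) The final state's coefficient on |100> equals 1/2 + exp(3*I*pi/4)/2.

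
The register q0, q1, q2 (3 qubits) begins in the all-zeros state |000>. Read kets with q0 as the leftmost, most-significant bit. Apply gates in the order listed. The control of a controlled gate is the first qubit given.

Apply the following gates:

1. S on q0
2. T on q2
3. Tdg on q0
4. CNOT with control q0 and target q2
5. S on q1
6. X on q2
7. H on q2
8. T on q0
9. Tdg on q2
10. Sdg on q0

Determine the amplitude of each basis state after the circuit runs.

The resulting statevector has amplitude sqrt(2)/2 on |000>, sqrt(2)*exp(3*I*pi/4)/2 on |001>, and 0 on every other basis state.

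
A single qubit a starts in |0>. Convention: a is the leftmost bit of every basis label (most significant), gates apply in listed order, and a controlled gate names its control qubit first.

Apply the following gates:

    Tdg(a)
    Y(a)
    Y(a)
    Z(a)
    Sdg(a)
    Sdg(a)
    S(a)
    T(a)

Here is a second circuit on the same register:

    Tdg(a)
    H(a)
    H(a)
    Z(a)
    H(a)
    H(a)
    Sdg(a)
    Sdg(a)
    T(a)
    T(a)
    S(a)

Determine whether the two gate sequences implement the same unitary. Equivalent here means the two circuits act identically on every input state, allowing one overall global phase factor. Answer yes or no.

No, they are not equivalent — no single phase factor reconciles the two unitaries.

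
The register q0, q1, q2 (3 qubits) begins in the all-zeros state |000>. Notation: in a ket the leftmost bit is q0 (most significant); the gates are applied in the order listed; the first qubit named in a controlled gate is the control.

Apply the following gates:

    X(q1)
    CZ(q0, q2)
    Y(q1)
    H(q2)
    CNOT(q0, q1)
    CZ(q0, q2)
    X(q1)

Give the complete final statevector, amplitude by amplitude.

The final amplitudes are -sqrt(2)*I/2 on |010>, -sqrt(2)*I/2 on |011>, and 0 on every other basis state.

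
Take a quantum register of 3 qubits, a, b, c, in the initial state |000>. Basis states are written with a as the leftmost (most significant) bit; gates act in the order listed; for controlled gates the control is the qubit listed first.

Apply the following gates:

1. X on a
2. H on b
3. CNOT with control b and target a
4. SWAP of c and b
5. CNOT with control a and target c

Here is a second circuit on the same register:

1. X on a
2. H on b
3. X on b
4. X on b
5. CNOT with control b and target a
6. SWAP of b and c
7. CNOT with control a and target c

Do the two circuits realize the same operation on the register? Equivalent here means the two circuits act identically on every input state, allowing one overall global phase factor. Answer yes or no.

Yes: on every input state the two circuits agree up to one overall phase factor.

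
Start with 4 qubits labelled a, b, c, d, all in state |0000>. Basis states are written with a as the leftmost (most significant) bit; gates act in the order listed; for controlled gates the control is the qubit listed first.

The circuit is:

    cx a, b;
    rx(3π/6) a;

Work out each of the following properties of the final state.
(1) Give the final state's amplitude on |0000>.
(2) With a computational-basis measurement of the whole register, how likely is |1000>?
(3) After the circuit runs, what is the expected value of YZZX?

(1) The final state's coefficient on |0000> equals sqrt(2)/2.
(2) The probability of measuring |1000> is 1/2.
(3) The observable YZZX averages to 0.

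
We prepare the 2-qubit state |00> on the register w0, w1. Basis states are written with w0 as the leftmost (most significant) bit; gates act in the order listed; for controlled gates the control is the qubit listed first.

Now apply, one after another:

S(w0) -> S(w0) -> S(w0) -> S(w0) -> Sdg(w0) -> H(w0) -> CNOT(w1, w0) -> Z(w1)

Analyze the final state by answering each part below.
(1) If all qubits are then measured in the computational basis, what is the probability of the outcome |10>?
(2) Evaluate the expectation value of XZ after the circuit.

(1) Outcome |10> occurs with probability 1/2. Key observation: gates 1-4 undo each other exactly, leaving only the rest of the circuit to track.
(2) In the final state, XZ has expectation 1.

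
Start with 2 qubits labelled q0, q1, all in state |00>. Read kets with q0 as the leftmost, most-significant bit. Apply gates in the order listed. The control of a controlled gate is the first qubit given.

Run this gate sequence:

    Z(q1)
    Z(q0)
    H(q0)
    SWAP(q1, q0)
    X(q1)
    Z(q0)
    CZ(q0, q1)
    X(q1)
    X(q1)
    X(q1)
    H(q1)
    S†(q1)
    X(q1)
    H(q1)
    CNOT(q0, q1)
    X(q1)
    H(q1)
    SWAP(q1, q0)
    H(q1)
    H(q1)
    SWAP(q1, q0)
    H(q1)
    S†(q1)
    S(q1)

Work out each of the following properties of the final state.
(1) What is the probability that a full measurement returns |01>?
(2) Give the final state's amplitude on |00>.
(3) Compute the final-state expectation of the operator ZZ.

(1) A full measurement returns |01> with probability 1/2. Key observation: steps 17-22 multiply out to the identity, so the circuit reduces to the remaining gates.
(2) The amplitude on |00> is -sqrt(2)/2.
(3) The observable ZZ averages to 0.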